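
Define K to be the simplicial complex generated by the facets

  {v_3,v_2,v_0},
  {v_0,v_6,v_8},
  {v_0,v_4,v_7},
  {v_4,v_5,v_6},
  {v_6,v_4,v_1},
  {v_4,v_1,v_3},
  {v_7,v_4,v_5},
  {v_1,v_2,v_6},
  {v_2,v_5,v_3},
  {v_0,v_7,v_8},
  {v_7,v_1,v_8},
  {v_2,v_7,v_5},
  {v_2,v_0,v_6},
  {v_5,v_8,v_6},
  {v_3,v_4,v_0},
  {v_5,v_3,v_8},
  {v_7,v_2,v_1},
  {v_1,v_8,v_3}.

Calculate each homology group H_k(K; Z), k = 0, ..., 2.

Order the vertices as v_0 < v_1 < v_2 < v_3 < v_4 < v_5 < v_6 < v_7 < v_8. Listing each simplex with vertices in this order, K has dimension 2 with simplices:

  0-simplices (9): [v_0], [v_1], [v_2], [v_3], [v_4], [v_5], [v_6], [v_7], [v_8]
  1-simplices (27): (27 of them)
  2-simplices (18): (18 of them)

giving chain groups C_0 ≅ Z^9, C_1 ≅ Z^27, C_2 ≅ Z^18.

The boundary map ∂_1: C_1 → C_0 sends each edge [p,q] (with p < q) to q − p.
This gives a 9×27 integer matrix of rank 8; reducing to Smith normal form yields diagonal entries (1,1,1,1,1,1,1,1).

∂_2: C_2 → C_1 maps a triangle to the signed sum of its edges. For instance
  ∂[v_1,v_3,v_4] = [v_3,v_4] − [v_1,v_4] + [v_1,v_3],
  ∂[v_4,v_5,v_7] = [v_5,v_7] − [v_4,v_7] + [v_4,v_5].
The resulting 27×18 matrix has rank 17, and its Smith normal form has invariant factors (1,1,1,1,1,1,1,1,1,1,1,1,1,1,1,1,1).

Now H_k = ker ∂_k / im ∂_{k+1}, so:

  H_0: rank C_0 − rank ∂_1 = 9 − 8 = 1, and the invariant factors of ∂_1 are all 1, so H_0 = Z.
  H_1: rank ker ∂_1 − rank ∂_2 = (27 − 8) − 17 = 2, and the invariant factors of ∂_2 are all 1, so H_1 = Z^2.
  H_2: rank ker ∂_2 − rank ∂_3 = (18 − 17) − 0 = 1, and there is no ∂_3, so H_2 = Z.

H_0 = Z,  H_1 = Z^2,  H_2 = Z.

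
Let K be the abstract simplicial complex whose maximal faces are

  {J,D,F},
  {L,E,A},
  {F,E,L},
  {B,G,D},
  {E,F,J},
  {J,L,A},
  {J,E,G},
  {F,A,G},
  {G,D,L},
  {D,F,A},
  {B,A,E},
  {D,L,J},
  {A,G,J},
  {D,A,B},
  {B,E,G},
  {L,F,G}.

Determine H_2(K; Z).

We work with the vertex ordering A < B < D < E < F < G < J < L. The simplices of K, each written with vertices in increasing order, are:

  0-simplices (8): A, B, D, E, F, G, J, L
  1-simplices (24): AB, AD, AE, AF, AG, AJ, AL, BD, BE, BG, DF, DG, DJ, DL, EF, EG, EJ, EL, FG, FJ, FL, GJ, GL, JL
  2-simplices (16): ABD, ABE, ADF, AEL, AFG, AGJ, AJL, BDG, BEG, DFJ, DGL, DJL, EFJ, EFL, EGJ, FGL

so the chain groups are C_0 ≅ Z^8, C_1 ≅ Z^24, C_2 ≅ Z^16.

Boundary ∂_1: C_1 → C_0 maps an edge to its endpoints' difference, ∂[p,q] = q − p. For instance
  ∂GL = L − G.
The 8×24 boundary matrix has rank 7 and Smith normal form diag(1,1,1,1,1,1,1).

Boundary ∂_2: C_2 → C_1 acts by ∂[p,q,r] = [q,r] − [p,r] + [p,q]. For instance
  ∂EGJ = GJ − EJ + EG,
  ∂EFL = FL − EL + EF.
This gives a 24×16 integer matrix of rank 15; reducing to Smith normal form yields diagonal entries (1,1,1,1,1,1,1,1,1,1,1,1,1,1,1).

From H_k ≅ ker(∂_k) / im(∂_{k+1}) we obtain:

  H_2: rank ker ∂_2 − rank ∂_3 = (16 − 15) − 0 = 1, and there is no ∂_3, so H_2 = Z.

H_2 ≅ Z.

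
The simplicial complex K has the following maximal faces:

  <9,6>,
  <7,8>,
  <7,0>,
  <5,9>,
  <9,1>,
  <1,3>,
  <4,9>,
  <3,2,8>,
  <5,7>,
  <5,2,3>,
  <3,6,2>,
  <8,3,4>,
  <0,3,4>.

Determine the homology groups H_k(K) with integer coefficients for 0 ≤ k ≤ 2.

H_0 = Z,  H_1 = Z^5,  H_2 = 0.

K has 10 vertices, 19 edges, 5 triangles.
rank ∂_0 = 0, rank ∂_1 = 9 ⇒ b_0 = 10 − 0 − 9 = 1; all invariant factors of ∂_1 are 1 so no torsion. So H_0 = Z.
rank ∂_1 = 9, rank ∂_2 = 5 ⇒ b_1 = 19 − 9 − 5 = 5; all invariant factors of ∂_2 are 1 so no torsion. So H_1 = Z^5.
rank ∂_2 = 5, rank ∂_3 = 0 ⇒ b_2 = 5 − 5 − 0 = 0. So H_2 = 0.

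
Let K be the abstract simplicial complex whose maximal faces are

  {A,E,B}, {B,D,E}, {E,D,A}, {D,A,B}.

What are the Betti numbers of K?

b_0 = 1, b_1 = 0, b_2 = 1.

Order the vertices as A < B < D < E. Listing each simplex with vertices in this order, K has dimension 2 with simplices:

  0-simplices (4): A, B, D, E
  1-simplices (6): AB, AD, AE, BD, BE, DE
  2-simplices (4): ABD, ABE, ADE, BDE

giving chain groups C_0 ≅ Z^4, C_1 ≅ Z^6, C_2 ≅ Z^4.

Boundary ∂_1: C_1 → C_0 maps an edge to its endpoints' difference, ∂[p,q] = q − p. For instance
  ∂BE = E − B.
The 4×6 boundary matrix has rank 3 and Smith normal form diag(1,1,1).

Boundary ∂_2: C_2 → C_1 maps a triangle to the signed sum of its edges. For instance
  ∂ABE = BE − AE + AB,
  ∂ABD = BD − AD + AB.
The resulting 6×4 matrix has rank 3, and its Smith normal form has invariant factors (1,1,1).

Now H_k = ker ∂_k / im ∂_{k+1}, so:

  H_0: rank C_0 − rank ∂_1 = 4 − 3 = 1, and the invariant factors of ∂_1 are all 1, so H_0 ≅ Z.
  H_1: rank ker ∂_1 − rank ∂_2 = (6 − 3) − 3 = 0, and the invariant factors of ∂_2 are all 1, so H_1 ≅ 0.
  H_2: rank ker ∂_2 − rank ∂_3 = (4 − 3) − 0 = 1, and there is no ∂_3, so H_2 ≅ Z.

As a check, the Euler characteristic is 4 − 6 + 4 = 2, which agrees with 1 − 0 + 1 = 2.
(K is a triangulation of the 2-sphere S^2.)

Hence the Betti numbers are b_0 = 1, b_1 = 0, b_2 = 1.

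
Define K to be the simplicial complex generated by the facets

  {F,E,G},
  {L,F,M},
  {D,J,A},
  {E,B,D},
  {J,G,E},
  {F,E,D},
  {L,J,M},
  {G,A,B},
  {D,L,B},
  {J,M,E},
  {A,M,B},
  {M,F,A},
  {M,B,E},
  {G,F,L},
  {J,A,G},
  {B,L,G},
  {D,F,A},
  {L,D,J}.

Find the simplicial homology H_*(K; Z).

K has 9 vertices, 27 edges, 18 triangles.
rank ∂_0 = 0, rank ∂_1 = 8 ⇒ b_0 = 9 − 0 − 8 = 1; all invariant factors of ∂_1 are 1 so no torsion. So H_0 ≅ Z.
rank ∂_1 = 8, rank ∂_2 = 17 ⇒ b_1 = 27 − 8 − 17 = 2; all invariant factors of ∂_2 are 1 so no torsion. So H_1 ≅ Z^2.
rank ∂_2 = 17, rank ∂_3 = 0 ⇒ b_2 = 18 − 17 − 0 = 1. So H_2 ≅ Z.

H_0 = Z,  H_1 = Z^2,  H_2 = Z.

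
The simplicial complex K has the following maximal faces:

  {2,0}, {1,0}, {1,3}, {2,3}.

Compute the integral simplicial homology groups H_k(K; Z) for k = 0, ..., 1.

Order the vertices as 0 < 1 < 2 < 3. Listing each simplex with vertices in this order, K has dimension 1 with simplices:

  0-simplices (4): [0], [1], [2], [3]
  1-simplices (4): [0,1], [0,2], [1,3], [2,3]

Hence C_0 ≅ Z^4, C_1 ≅ Z^4.

Boundary ∂_1: C_1 → C_0 is given by ∂[p,q] = [q] − [p]. For instance
  ∂[0,2] = [2] − [0].
The resulting 4×4 matrix has rank 3, and its Smith normal form has invariant factors (1,1,1).

From H_k ≅ ker(∂_k) / im(∂_{k+1}) we obtain:

  H_0: rank C_0 − rank ∂_1 = 4 − 3 = 1, and the invariant factors of ∂_1 are all 1, so H_0 = Z.
  H_1: rank ker ∂_1 − rank ∂_2 = (4 − 3) − 0 = 1, and there is no ∂_2, so H_1 = Z.

As a check, the Euler characteristic is 4 − 4 = 0, which agrees with 1 − 1 = 0.
(K is a triangulation of the circle S^1.)

H_0 ≅ Z,  H_1 ≅ Z.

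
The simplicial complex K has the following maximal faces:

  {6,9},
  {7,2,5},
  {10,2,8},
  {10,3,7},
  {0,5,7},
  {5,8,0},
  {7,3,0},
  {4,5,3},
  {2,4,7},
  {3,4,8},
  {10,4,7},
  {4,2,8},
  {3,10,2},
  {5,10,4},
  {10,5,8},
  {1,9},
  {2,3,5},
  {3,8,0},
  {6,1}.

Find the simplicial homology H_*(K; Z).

H_0 ≅ Z^2,  H_1 ≅ Z^3,  H_2 ≅ Z.

Take the total order 0 < 1 < 2 < 3 < 4 < 5 < 6 < 7 < 8 < 9 < 10 on the vertex set. Then K (dimension 2) consists of the simplices:

  0-simplices (11): [0], [1], [2], [3], [4], [5], [6], [7], [8], [9], [10]
  1-simplices (27): (27 of them)
  2-simplices (16): [0,3,7], [0,3,8], [0,5,7], [0,5,8], [2,3,5], [2,3,10], [2,4,7], [2,4,8], [2,5,7], [2,8,10], [3,4,5], [3,4,8], [3,7,10], [4,5,10], [4,7,10], [5,8,10]

so the chain groups are C_0 ≅ Z^11, C_1 ≅ Z^27, C_2 ≅ Z^16.

∂_1: C_1 → C_0 sends each edge [p,q] (with p < q) to q − p. For instance
  ∂[2,7] = [7] − [2].
This gives a 11×27 integer matrix of rank 9; reducing to Smith normal form yields diagonal entries (1,1,1,1,1,1,1,1,1).

The boundary map ∂_2: C_2 → C_1 maps a triangle to the signed sum of its edges. For instance
  ∂[0,3,8] = [3,8] − [0,8] + [0,3],
  ∂[4,7,10] = [7,10] − [4,10] + [4,7].
The resulting 27×16 matrix has rank 15, and its Smith normal form has invariant factors (1,1,1,1,1,1,1,1,1,1,1,1,1,1,1).

Reading off H_k = ker ∂_k / im ∂_{k+1}:

  H_0: rank C_0 − rank ∂_1 = 11 − 9 = 2, and the invariant factors of ∂_1 are all 1, so H_0 = Z^2.
  H_1: rank ker ∂_1 − rank ∂_2 = (27 − 9) − 15 = 3, and the invariant factors of ∂_2 are all 1, so H_1 = Z^3.
  H_2: rank ker ∂_2 − rank ∂_3 = (16 − 15) − 0 = 1, and there is no ∂_3, so H_2 = Z.

(K is a triangulation of the disjoint union of the torus T^2 and the circle S^1.)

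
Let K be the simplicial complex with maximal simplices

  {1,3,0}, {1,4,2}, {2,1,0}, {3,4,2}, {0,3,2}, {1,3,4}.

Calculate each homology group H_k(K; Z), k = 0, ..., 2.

Order the vertices as 0 < 1 < 2 < 3 < 4. Listing each simplex with vertices in this order, K has dimension 2 with simplices:

  0-simplices (5): [0], [1], [2], [3], [4]
  1-simplices (9): [0,1], [0,2], [0,3], [1,2], [1,3], [1,4], [2,3], [2,4], [3,4]
  2-simplices (6): [0,1,2], [0,1,3], [0,2,3], [1,2,4], [1,3,4], [2,3,4]

so the chain groups are C_0 ≅ Z^5, C_1 ≅ Z^9, C_2 ≅ Z^6.

∂_1: C_1 → C_0 is given by ∂[p,q] = [q] − [p].
As a 5×9 matrix over Z this has rank 4, with invariant factors (1,1,1,1).

∂_2: C_2 → C_1 maps a triangle to the signed sum of its edges. For instance
  ∂[0,1,3] = [1,3] − [0,3] + [0,1],
  ∂[1,3,4] = [3,4] − [1,4] + [1,3].
As a 9×6 matrix over Z this has rank 5, with invariant factors (1,1,1,1,1).

From H_k ≅ ker(∂_k) / im(∂_{k+1}) we obtain:

  H_0: rank C_0 − rank ∂_1 = 5 − 4 = 1, and the invariant factors of ∂_1 are all 1, so H_0 = Z.
  H_1: rank ker ∂_1 − rank ∂_2 = (9 − 4) − 5 = 0, and the invariant factors of ∂_2 are all 1, so H_1 = 0.
  H_2: rank ker ∂_2 − rank ∂_3 = (6 − 5) − 0 = 1, and there is no ∂_3, so H_2 = Z.

H_0 ≅ Z,  H_1 = 0,  H_2 ≅ Z.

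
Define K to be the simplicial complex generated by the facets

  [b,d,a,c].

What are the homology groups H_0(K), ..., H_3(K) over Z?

H_0 = Z,  H_1 = 0,  H_2 = 0,  H_3 = 0.

Fix the vertex order a < b < c < d and write every simplex with vertices in increasing order. Then dim K = 3 and the simplices of K are:

  0-simplices (4): a, b, c, d
  1-simplices (6): ab, ac, ad, bc, bd, cd
  2-simplices (4): abc, abd, acd, bcd
  3-simplices (1): abcd

so the chain groups are C_0 ≅ Z^4, C_1 ≅ Z^6, C_2 ≅ Z^4, C_3 ≅ Z^1.

∂_1: C_1 → C_0 is given by ∂[p,q] = [q] − [p]. For instance
  ∂ab = b − a.
This gives a 4×6 integer matrix of rank 3; reducing to Smith normal form yields diagonal entries (1,1,1).

∂_2: C_2 → C_1 acts by ∂[p,q,r] = [q,r] − [p,r] + [p,q]. For instance
  ∂acd = cd − ad + ac,
  ∂bcd = cd − bd + bc.
The 6×4 boundary matrix has rank 3 and Smith normal form diag(1,1,1).

Boundary ∂_3: C_3 → C_2 sends each 3-simplex σ to the alternating sum Σ_i (−1)^i (σ with its i-th vertex removed). For instance
  ∂abcd = bcd − acd + abd − abc.
The resulting 4×1 matrix has rank 1, and its Smith normal form has invariant factors (1).

Now H_k = ker ∂_k / im ∂_{k+1}, so:

  H_0: rank C_0 − rank ∂_1 = 4 − 3 = 1, and the invariant factors of ∂_1 are all 1, so H_0 ≅ Z.
  H_1: rank ker ∂_1 − rank ∂_2 = (6 − 3) − 3 = 0, and the invariant factors of ∂_2 are all 1, so H_1 ≅ 0.
  H_2: rank ker ∂_2 − rank ∂_3 = (4 − 3) − 1 = 0, and the invariant factors of ∂_3 are all 1, so H_2 ≅ 0.
  H_3: rank ker ∂_3 − rank ∂_4 = (1 − 1) − 0 = 0, and there is no ∂_4, so H_3 ≅ 0.

As a check, the Euler characteristic is 4 − 6 + 4 − 1 = 1, which agrees with 1 − 0 + 0 − 0 = 1.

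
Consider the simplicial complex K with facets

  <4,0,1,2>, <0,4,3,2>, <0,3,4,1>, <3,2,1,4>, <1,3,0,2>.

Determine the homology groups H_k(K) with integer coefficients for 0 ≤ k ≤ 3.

Fix the vertex order 0 < 1 < 2 < 3 < 4 and write every simplex with vertices in increasing order. Then dim K = 3 and the simplices of K are:

  0-simplices (5): [0], [1], [2], [3], [4]
  1-simplices (10): [0,1], [0,2], [0,3], [0,4], [1,2], [1,3], [1,4], [2,3], [2,4], [3,4]
  2-simplices (10): [0,1,2], [0,1,3], [0,1,4], [0,2,3], [0,2,4], [0,3,4], [1,2,3], [1,2,4], [1,3,4], [2,3,4]
  3-simplices (5): [0,1,2,3], [0,1,2,4], [0,1,3,4], [0,2,3,4], [1,2,3,4]

giving chain groups C_0 ≅ Z^5, C_1 ≅ Z^10, C_2 ≅ Z^10, C_3 ≅ Z^5.

The boundary map ∂_1: C_1 → C_0 maps an edge to its endpoints' difference, ∂[p,q] = q − p.
As a 5×10 matrix over Z this has rank 4, with invariant factors (1,1,1,1).

Boundary ∂_2: C_2 → C_1 acts by ∂[p,q,r] = [q,r] − [p,r] + [p,q]. For instance
  ∂[2,3,4] = [3,4] − [2,4] + [2,3],
  ∂[0,3,4] = [3,4] − [0,4] + [0,3].
The 10×10 boundary matrix has rank 6 and Smith normal form diag(1,1,1,1,1,1).

∂_3: C_3 → C_2 sends each 3-simplex σ to the alternating sum Σ_i (−1)^i (σ with its i-th vertex removed). For instance
  ∂[0,1,2,4] = [1,2,4] − [0,2,4] + [0,1,4] − [0,1,2],
  ∂[0,1,3,4] = [1,3,4] − [0,3,4] + [0,1,4] − [0,1,3].
The 10×5 boundary matrix has rank 4 and Smith normal form diag(1,1,1,1).

Reading off H_k = ker ∂_k / im ∂_{k+1}:

  H_0: rank C_0 − rank ∂_1 = 5 − 4 = 1, and the invariant factors of ∂_1 are all 1, so H_0 ≅ Z.
  H_1: rank ker ∂_1 − rank ∂_2 = (10 − 4) − 6 = 0, and the invariant factors of ∂_2 are all 1, so H_1 ≅ 0.
  H_2: rank ker ∂_2 − rank ∂_3 = (10 − 6) − 4 = 0, and the invariant factors of ∂_3 are all 1, so H_2 ≅ 0.
  H_3: rank ker ∂_3 − rank ∂_4 = (5 − 4) − 0 = 1, and there is no ∂_4, so H_3 ≅ Z.

As a check, the Euler characteristic is 5 − 10 + 10 − 5 = 0, which agrees with 1 − 0 + 0 − 1 = 0.

H_0 = Z,  H_1 = 0,  H_2 = 0,  H_3 = Z.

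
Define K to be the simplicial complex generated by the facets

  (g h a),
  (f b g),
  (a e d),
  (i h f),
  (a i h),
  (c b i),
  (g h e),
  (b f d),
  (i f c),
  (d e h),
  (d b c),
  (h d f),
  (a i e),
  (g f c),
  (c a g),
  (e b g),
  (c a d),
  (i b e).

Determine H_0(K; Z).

H_0 = Z.

Order the vertices as a < b < c < d < e < f < g < h < i. Listing each simplex with vertices in this order, K has dimension 2 with simplices:

  0-simplices (9): a, b, c, d, e, f, g, h, i
  1-simplices (27): ac, ad, ae, ag, ah, ai, bc, bd, be, bf, bg, bi, cd, cf, cg, ci, de, df, dh, eg, eh, ei, fg, fh, fi, gh, hi
  2-simplices (18): acd, acg, ade, aei, agh, ahi, bcd, bci, bdf, beg, bei, bfg, cfg, cfi, deh, dfh, egh, fhi

giving chain groups C_0 ≅ Z^9, C_1 ≅ Z^27, C_2 ≅ Z^18.

∂_1: C_1 → C_0 maps an edge to its endpoints' difference, ∂[p,q] = q − p. For instance
  ∂bd = d − b.
This gives a 9×27 integer matrix of rank 8; reducing to Smith normal form yields diagonal entries (1,1,1,1,1,1,1,1).

Boundary ∂_2: C_2 → C_1 acts by ∂[p,q,r] = [q,r] − [p,r] + [p,q]. For instance
  ∂bcd = cd − bd + bc,
  ∂bei = ei − bi + be.
The 27×18 boundary matrix has rank 18 and Smith normal form diag(1,1,1,1,1,1,1,1,1,1,1,1,1,1,1,1,1,2).

From H_k ≅ ker(∂_k) / im(∂_{k+1}) we obtain:

  H_0: rank C_0 − rank ∂_1 = 9 − 8 = 1, and the invariant factors of ∂_1 are all 1, so H_0 = Z.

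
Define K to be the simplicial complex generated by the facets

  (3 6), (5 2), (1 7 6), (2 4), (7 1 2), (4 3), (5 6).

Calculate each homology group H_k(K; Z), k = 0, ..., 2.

H_0 = Z,  H_1 = Z^2,  H_2 = 0.

Fix the vertex order 1 < 2 < 3 < 4 < 5 < 6 < 7 and write every simplex with vertices in increasing order. Then dim K = 2 and the simplices of K are:

  0-simplices (7): [1], [2], [3], [4], [5], [6], [7]
  1-simplices (10): [1,2], [1,6], [1,7], [2,4], [2,5], [2,7], [3,4], [3,6], [5,6], [6,7]
  2-simplices (2): [1,2,7], [1,6,7]

so the chain groups are C_0 ≅ Z^7, C_1 ≅ Z^10, C_2 ≅ Z^2.

∂_1: C_1 → C_0 maps an edge to its endpoints' difference, ∂[p,q] = q − p. For instance
  ∂[5,6] = [6] − [5].
The resulting 7×10 matrix has rank 6, and its Smith normal form has invariant factors (1,1,1,1,1,1).

The boundary map ∂_2: C_2 → C_1 maps a triangle to the signed sum of its edges. For instance
  ∂[1,6,7] = [6,7] − [1,7] + [1,6],
  ∂[1,2,7] = [2,7] − [1,7] + [1,2].
The resulting 10×2 matrix has rank 2, and its Smith normal form has invariant factors (1,1).

Computing H_k = (kernel of ∂_k) / (image of ∂_{k+1}):

  H_0: rank C_0 − rank ∂_1 = 7 − 6 = 1, and the invariant factors of ∂_1 are all 1, so H_0 = Z.
  H_1: rank ker ∂_1 − rank ∂_2 = (10 − 6) − 2 = 2, and the invariant factors of ∂_2 are all 1, so H_1 = Z^2.
  H_2: rank ker ∂_2 − rank ∂_3 = (2 − 2) − 0 = 0, and there is no ∂_3, so H_2 = 0.

As a check, the Euler characteristic is 7 − 10 + 2 = -1, which agrees with 1 − 2 + 0 = -1.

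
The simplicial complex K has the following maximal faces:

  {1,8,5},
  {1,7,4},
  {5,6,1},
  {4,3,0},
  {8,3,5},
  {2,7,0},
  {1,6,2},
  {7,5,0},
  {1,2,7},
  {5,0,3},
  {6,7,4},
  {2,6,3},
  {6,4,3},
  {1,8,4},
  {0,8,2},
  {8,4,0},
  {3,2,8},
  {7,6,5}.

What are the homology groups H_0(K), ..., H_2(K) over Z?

Order the vertices as 0 < 1 < 2 < 3 < 4 < 5 < 6 < 7 < 8. Listing each simplex with vertices in this order, K has dimension 2 with simplices:

  0-simplices (9): [0], [1], [2], [3], [4], [5], [6], [7], [8]
  1-simplices (27): (27 of them)
  2-simplices (18): [0,2,7], [0,2,8], [0,3,4], [0,3,5], [0,4,8], [0,5,7], [1,2,6], [1,2,7], [1,4,7], [1,4,8], [1,5,6], [1,5,8], [2,3,6], [2,3,8], [3,4,6], [3,5,8], [4,6,7], [5,6,7]

giving chain groups C_0 ≅ Z^9, C_1 ≅ Z^27, C_2 ≅ Z^18.

The boundary map ∂_1: C_1 → C_0 is given by ∂[p,q] = [q] − [p]. For instance
  ∂[5,7] = [7] − [5].
This gives a 9×27 integer matrix of rank 8; reducing to Smith normal form yields diagonal entries (1,1,1,1,1,1,1,1).

Boundary ∂_2: C_2 → C_1 acts by ∂[p,q,r] = [q,r] − [p,r] + [p,q]. For instance
  ∂[0,4,8] = [4,8] − [0,8] + [0,4],
  ∂[2,3,8] = [3,8] − [2,8] + [2,3].
This gives a 27×18 integer matrix of rank 18; reducing to Smith normal form yields diagonal entries (1,1,1,1,1,1,1,1,1,1,1,1,1,1,1,1,1,2).

From H_k ≅ ker(∂_k) / im(∂_{k+1}) we obtain:

  H_0: rank C_0 − rank ∂_1 = 9 − 8 = 1, and the invariant factors of ∂_1 are all 1, so H_0 ≅ Z.
  H_1: rank ker ∂_1 − rank ∂_2 = (27 − 8) − 18 = 1, and ∂_2 has invariant factor 2 > 1, so H_1 ≅ Z ⊕ Z_2.
  H_2: rank ker ∂_2 − rank ∂_3 = (18 − 18) − 0 = 0, and there is no ∂_3, so H_2 ≅ 0.

As a check, the Euler characteristic is 9 − 27 + 18 = 0, which agrees with 1 − 1 + 0 = 0.

H_0 = Z,  H_1 = Z ⊕ Z_2,  H_2 = 0.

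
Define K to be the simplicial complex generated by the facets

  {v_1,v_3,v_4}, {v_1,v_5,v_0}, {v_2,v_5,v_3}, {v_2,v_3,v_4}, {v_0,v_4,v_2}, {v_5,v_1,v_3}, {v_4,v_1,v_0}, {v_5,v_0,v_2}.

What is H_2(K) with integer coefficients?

H_2 ≅ Z.

Order the vertices as v_0 < v_1 < v_2 < v_3 < v_4 < v_5. Listing each simplex with vertices in this order, K has dimension 2 with simplices:

  0-simplices (6): [v_0], [v_1], [v_2], [v_3], [v_4], [v_5]
  1-simplices (12): [v_0,v_1], [v_0,v_2], [v_0,v_4], [v_0,v_5], [v_1,v_3], [v_1,v_4], [v_1,v_5], [v_2,v_3], [v_2,v_4], [v_2,v_5], [v_3,v_4], [v_3,v_5]
  2-simplices (8): [v_0,v_1,v_4], [v_0,v_1,v_5], [v_0,v_2,v_4], [v_0,v_2,v_5], [v_1,v_3,v_4], [v_1,v_3,v_5], [v_2,v_3,v_4], [v_2,v_3,v_5]

giving chain groups C_0 ≅ Z^6, C_1 ≅ Z^12, C_2 ≅ Z^8.

The boundary map ∂_1: C_1 → C_0 maps an edge to its endpoints' difference, ∂[p,q] = q − p. For instance
  ∂[v_2,v_3] = [v_3] − [v_2].
The resulting 6×12 matrix has rank 5, and its Smith normal form has invariant factors (1,1,1,1,1).

The boundary map ∂_2: C_2 → C_1 maps a triangle to the signed sum of its edges. For instance
  ∂[v_2,v_3,v_5] = [v_3,v_5] − [v_2,v_5] + [v_2,v_3],
  ∂[v_0,v_1,v_4] = [v_1,v_4] − [v_0,v_4] + [v_0,v_1].
The resulting 12×8 matrix has rank 7, and its Smith normal form has invariant factors (1,1,1,1,1,1,1).

Computing H_k = (kernel of ∂_k) / (image of ∂_{k+1}):

  H_2: rank ker ∂_2 − rank ∂_3 = (8 − 7) − 0 = 1, and there is no ∂_3, so H_2 = Z.

(K is a triangulation of the 2-sphere S^2.)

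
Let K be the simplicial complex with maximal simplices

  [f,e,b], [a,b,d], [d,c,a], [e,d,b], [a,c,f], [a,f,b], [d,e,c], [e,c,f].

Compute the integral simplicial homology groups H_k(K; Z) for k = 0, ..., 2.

H_0 = Z,  H_1 = 0,  H_2 = Z.

Take the total order a < b < c < d < e < f on the vertex set. Then K (dimension 2) consists of the simplices:

  0-simplices (6): a, b, c, d, e, f
  1-simplices (12): ab, ac, ad, af, bd, be, bf, cd, ce, cf, de, ef
  2-simplices (8): abd, abf, acd, acf, bde, bef, cde, cef

giving chain groups C_0 ≅ Z^6, C_1 ≅ Z^12, C_2 ≅ Z^8.

Boundary ∂_1: C_1 → C_0 sends each edge [p,q] (with p < q) to q − p. For instance
  ∂cf = f − c.
As a 6×12 matrix over Z this has rank 5, with invariant factors (1,1,1,1,1).

Boundary ∂_2: C_2 → C_1 maps a triangle to the signed sum of its edges. For instance
  ∂abf = bf − af + ab,
  ∂bef = ef − bf + be.
The 12×8 boundary matrix has rank 7 and Smith normal form diag(1,1,1,1,1,1,1).

From H_k ≅ ker(∂_k) / im(∂_{k+1}) we obtain:

  H_0: rank C_0 − rank ∂_1 = 6 − 5 = 1, and the invariant factors of ∂_1 are all 1, so H_0 ≅ Z.
  H_1: rank ker ∂_1 − rank ∂_2 = (12 − 5) − 7 = 0, and the invariant factors of ∂_2 are all 1, so H_1 ≅ 0.
  H_2: rank ker ∂_2 − rank ∂_3 = (8 − 7) − 0 = 1, and there is no ∂_3, so H_2 ≅ Z.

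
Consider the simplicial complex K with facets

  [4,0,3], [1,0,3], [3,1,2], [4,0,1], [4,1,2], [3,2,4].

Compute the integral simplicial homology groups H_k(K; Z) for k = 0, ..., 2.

Fix the vertex order 0 < 1 < 2 < 3 < 4 and write every simplex with vertices in increasing order. Then dim K = 2 and the simplices of K are:

  0-simplices (5): [0], [1], [2], [3], [4]
  1-simplices (9): [0,1], [0,3], [0,4], [1,2], [1,3], [1,4], [2,3], [2,4], [3,4]
  2-simplices (6): [0,1,3], [0,1,4], [0,3,4], [1,2,3], [1,2,4], [2,3,4]

Hence C_0 ≅ Z^5, C_1 ≅ Z^9, C_2 ≅ Z^6.

The boundary map ∂_1: C_1 → C_0 maps an edge to its endpoints' difference, ∂[p,q] = q − p. For instance
  ∂[1,3] = [3] − [1].
This gives a 5×9 integer matrix of rank 4; reducing to Smith normal form yields diagonal entries (1,1,1,1).

Boundary ∂_2: C_2 → C_1 maps a triangle to the signed sum of its edges. For instance
  ∂[1,2,4] = [2,4] − [1,4] + [1,2],
  ∂[0,1,4] = [1,4] − [0,4] + [0,1].
As a 9×6 matrix over Z this has rank 5, with invariant factors (1,1,1,1,1).

Reading off H_k = ker ∂_k / im ∂_{k+1}:

  H_0: rank C_0 − rank ∂_1 = 5 − 4 = 1, and the invariant factors of ∂_1 are all 1, so H_0 = Z.
  H_1: rank ker ∂_1 − rank ∂_2 = (9 − 4) − 5 = 0, and the invariant factors of ∂_2 are all 1, so H_1 = 0.
  H_2: rank ker ∂_2 − rank ∂_3 = (6 − 5) − 0 = 1, and there is no ∂_3, so H_2 = Z.

(K is a triangulation of the 2-sphere S^2.)

H_0 ≅ Z,  H_1 = 0,  H_2 ≅ Z.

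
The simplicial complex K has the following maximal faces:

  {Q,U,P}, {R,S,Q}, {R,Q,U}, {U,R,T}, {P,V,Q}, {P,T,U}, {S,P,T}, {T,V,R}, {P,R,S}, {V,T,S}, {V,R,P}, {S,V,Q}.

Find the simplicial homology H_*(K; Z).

H_0 = Z,  H_1 = Z/2Z,  H_2 = 0.

Take the total order P < Q < R < S < T < U < V on the vertex set. Then K (dimension 2) consists of the simplices:

  0-simplices (7): P, Q, R, S, T, U, V
  1-simplices (18): PQ, PR, PS, PT, PU, PV, QR, QS, QU, QV, RS, RT, RU, RV, ST, SV, TU, TV
  2-simplices (12): PQU, PQV, PRS, PRV, PST, PTU, QRS, QRU, QSV, RTU, RTV, STV

giving chain groups C_0 ≅ Z^7, C_1 ≅ Z^18, C_2 ≅ Z^12.

∂_1: C_1 → C_0 sends each edge [p,q] (with p < q) to q − p. For instance
  ∂PS = S − P.
The resulting 7×18 matrix has rank 6, and its Smith normal form has invariant factors (1,1,1,1,1,1).

Boundary ∂_2: C_2 → C_1 sends each 2-simplex [p,q,r] to [q,r] − [p,r] + [p,q]. For instance
  ∂RTV = TV − RV + RT,
  ∂PRV = RV − PV + PR.
This gives a 18×12 integer matrix of rank 12; reducing to Smith normal form yields diagonal entries (1,1,1,1,1,1,1,1,1,1,1,2).

Reading off H_k = ker ∂_k / im ∂_{k+1}:

  H_0: rank C_0 − rank ∂_1 = 7 − 6 = 1, and the invariant factors of ∂_1 are all 1, so H_0 ≅ Z.
  H_1: rank ker ∂_1 − rank ∂_2 = (18 − 6) − 12 = 0, and ∂_2 has invariant factor 2 > 1, so H_1 ≅ Z/2Z.
  H_2: rank ker ∂_2 − rank ∂_3 = (12 − 12) − 0 = 0, and there is no ∂_3, so H_2 ≅ 0.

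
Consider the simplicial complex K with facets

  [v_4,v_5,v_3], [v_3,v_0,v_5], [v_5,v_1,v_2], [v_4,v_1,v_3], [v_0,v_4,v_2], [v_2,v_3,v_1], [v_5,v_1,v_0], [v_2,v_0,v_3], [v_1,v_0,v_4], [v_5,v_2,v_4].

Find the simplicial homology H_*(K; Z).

Fix the vertex order v_0 < v_1 < v_2 < v_3 < v_4 < v_5 and write every simplex with vertices in increasing order. Then dim K = 2 and the simplices of K are:

  0-simplices (6): [v_0], [v_1], [v_2], [v_3], [v_4], [v_5]
  1-simplices (15): (15 of them)
  2-simplices (10): [v_0,v_1,v_4], [v_0,v_1,v_5], [v_0,v_2,v_3], [v_0,v_2,v_4], [v_0,v_3,v_5], [v_1,v_2,v_3], [v_1,v_2,v_5], [v_1,v_3,v_4], [v_2,v_4,v_5], [v_3,v_4,v_5]

giving chain groups C_0 ≅ Z^6, C_1 ≅ Z^15, C_2 ≅ Z^10.

The boundary map ∂_1: C_1 → C_0 maps an edge to its endpoints' difference, ∂[p,q] = q − p.
This gives a 6×15 integer matrix of rank 5; reducing to Smith normal form yields diagonal entries (1,1,1,1,1).

Boundary ∂_2: C_2 → C_1 acts by ∂[p,q,r] = [q,r] − [p,r] + [p,q]. For instance
  ∂[v_1,v_2,v_3] = [v_2,v_3] − [v_1,v_3] + [v_1,v_2],
  ∂[v_1,v_2,v_5] = [v_2,v_5] − [v_1,v_5] + [v_1,v_2].
The 15×10 boundary matrix has rank 10 and Smith normal form diag(1,1,1,1,1,1,1,1,1,2).

Now H_k = ker ∂_k / im ∂_{k+1}, so:

  H_0: rank C_0 − rank ∂_1 = 6 − 5 = 1, and the invariant factors of ∂_1 are all 1, so H_0 ≅ Z.
  H_1: rank ker ∂_1 − rank ∂_2 = (15 − 5) − 10 = 0, and ∂_2 has invariant factor 2 > 1, so H_1 ≅ Z_2.
  H_2: rank ker ∂_2 − rank ∂_3 = (10 − 10) − 0 = 0, and there is no ∂_3, so H_2 ≅ 0.

(K is a triangulation of the real projective plane RP^2.)

H_0 ≅ Z,  H_1 ≅ Z_2,  H_2 = 0.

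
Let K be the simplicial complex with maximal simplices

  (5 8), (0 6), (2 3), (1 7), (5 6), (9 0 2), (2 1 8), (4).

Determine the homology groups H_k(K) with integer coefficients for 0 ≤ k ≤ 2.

Order the vertices as 0 < 1 < 2 < 3 < 4 < 5 < 6 < 7 < 8 < 9. Listing each simplex with vertices in this order, K has dimension 2 with simplices:

  0-simplices (10): [0], [1], [2], [3], [4], [5], [6], [7], [8], [9]
  1-simplices (11): [0,2], [0,6], [0,9], [1,2], [1,7], [1,8], [2,3], [2,8], [2,9], [5,6], [5,8]
  2-simplices (2): [0,2,9], [1,2,8]

so the chain groups are C_0 ≅ Z^10, C_1 ≅ Z^11, C_2 ≅ Z^2.

The boundary map ∂_1: C_1 → C_0 maps an edge to its endpoints' difference, ∂[p,q] = q − p. For instance
  ∂[0,6] = [6] − [0].
As a 10×11 matrix over Z this has rank 8, with invariant factors (1,1,1,1,1,1,1,1).

Boundary ∂_2: C_2 → C_1 maps a triangle to the signed sum of its edges. For instance
  ∂[1,2,8] = [2,8] − [1,8] + [1,2],
  ∂[0,2,9] = [2,9] − [0,9] + [0,2].
This gives a 11×2 integer matrix of rank 2; reducing to Smith normal form yields diagonal entries (1,1).

Reading off H_k = ker ∂_k / im ∂_{k+1}:

  H_0: rank C_0 − rank ∂_1 = 10 − 8 = 2, and the invariant factors of ∂_1 are all 1, so H_0 ≅ Z^2.
  H_1: rank ker ∂_1 − rank ∂_2 = (11 − 8) − 2 = 1, and the invariant factors of ∂_2 are all 1, so H_1 ≅ Z.
  H_2: rank ker ∂_2 − rank ∂_3 = (2 − 2) − 0 = 0, and there is no ∂_3, so H_2 ≅ 0.

H_0 = Z^2,  H_1 = Z,  H_2 = 0.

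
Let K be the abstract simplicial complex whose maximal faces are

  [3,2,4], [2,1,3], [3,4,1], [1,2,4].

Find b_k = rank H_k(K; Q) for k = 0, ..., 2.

b_0 = 1, b_1 = 0, b_2 = 1.

Order the vertices as 1 < 2 < 3 < 4. Listing each simplex with vertices in this order, K has dimension 2 with simplices:

  0-simplices (4): [1], [2], [3], [4]
  1-simplices (6): [1,2], [1,3], [1,4], [2,3], [2,4], [3,4]
  2-simplices (4): [1,2,3], [1,2,4], [1,3,4], [2,3,4]

so the chain groups are C_0 ≅ Z^4, C_1 ≅ Z^6, C_2 ≅ Z^4.

The boundary map ∂_1: C_1 → C_0 maps an edge to its endpoints' difference, ∂[p,q] = q − p. For instance
  ∂[1,4] = [4] − [1].
The 4×6 boundary matrix has rank 3 and Smith normal form diag(1,1,1).

∂_2: C_2 → C_1 sends each 2-simplex [p,q,r] to [q,r] − [p,r] + [p,q]. For instance
  ∂[1,3,4] = [3,4] − [1,4] + [1,3],
  ∂[1,2,4] = [2,4] − [1,4] + [1,2].
The 6×4 boundary matrix has rank 3 and Smith normal form diag(1,1,1).

Computing H_k = (kernel of ∂_k) / (image of ∂_{k+1}):

  H_0: rank C_0 − rank ∂_1 = 4 − 3 = 1, and the invariant factors of ∂_1 are all 1, so H_0 = Z.
  H_1: rank ker ∂_1 − rank ∂_2 = (6 − 3) − 3 = 0, and the invariant factors of ∂_2 are all 1, so H_1 = 0.
  H_2: rank ker ∂_2 − rank ∂_3 = (4 − 3) − 0 = 1, and there is no ∂_3, so H_2 = Z.

As a check, the Euler characteristic is 4 − 6 + 4 = 2, which agrees with 1 − 0 + 1 = 2.
(K is a triangulation of the 2-sphere S^2.)

Hence the Betti numbers are b_0 = 1, b_1 = 0, b_2 = 1.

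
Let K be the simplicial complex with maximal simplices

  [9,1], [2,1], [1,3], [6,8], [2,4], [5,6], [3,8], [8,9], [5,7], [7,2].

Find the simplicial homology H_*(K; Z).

H_0 ≅ Z,  H_1 ≅ Z^2.

Order the vertices as 1 < 2 < 3 < 4 < 5 < 6 < 7 < 8 < 9. Listing each simplex with vertices in this order, K has dimension 1 with simplices:

  0-simplices (9): [1], [2], [3], [4], [5], [6], [7], [8], [9]
  1-simplices (10): [1,2], [1,3], [1,9], [2,4], [2,7], [3,8], [5,6], [5,7], [6,8], [8,9]

giving chain groups C_0 ≅ Z^9, C_1 ≅ Z^10.

Boundary ∂_1: C_1 → C_0 maps an edge to its endpoints' difference, ∂[p,q] = q − p. For instance
  ∂[6,8] = [8] − [6].
This gives a 9×10 integer matrix of rank 8; reducing to Smith normal form yields diagonal entries (1,1,1,1,1,1,1,1).

From H_k ≅ ker(∂_k) / im(∂_{k+1}) we obtain:

  H_0: rank C_0 − rank ∂_1 = 9 − 8 = 1, and the invariant factors of ∂_1 are all 1, so H_0 ≅ Z.
  H_1: rank ker ∂_1 − rank ∂_2 = (10 − 8) − 0 = 2, and there is no ∂_2, so H_1 ≅ Z^2.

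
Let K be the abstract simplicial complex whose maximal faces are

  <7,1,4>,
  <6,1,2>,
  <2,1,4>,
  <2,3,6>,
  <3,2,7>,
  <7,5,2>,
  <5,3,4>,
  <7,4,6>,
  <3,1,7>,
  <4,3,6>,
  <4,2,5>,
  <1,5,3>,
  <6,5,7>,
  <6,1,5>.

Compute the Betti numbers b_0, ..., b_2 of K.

K has 7 vertices, 21 edges, 14 triangles.
rank ∂_0 = 0, rank ∂_1 = 6 ⇒ b_0 = 7 − 0 − 6 = 1; all invariant factors of ∂_1 are 1 so no torsion. So H_0 = Z.
rank ∂_1 = 6, rank ∂_2 = 13 ⇒ b_1 = 21 − 6 − 13 = 2; all invariant factors of ∂_2 are 1 so no torsion. So H_1 = Z^2.
rank ∂_2 = 13, rank ∂_3 = 0 ⇒ b_2 = 14 − 13 − 0 = 1. So H_2 = Z.

b_0 = 1, b_1 = 2, b_2 = 1.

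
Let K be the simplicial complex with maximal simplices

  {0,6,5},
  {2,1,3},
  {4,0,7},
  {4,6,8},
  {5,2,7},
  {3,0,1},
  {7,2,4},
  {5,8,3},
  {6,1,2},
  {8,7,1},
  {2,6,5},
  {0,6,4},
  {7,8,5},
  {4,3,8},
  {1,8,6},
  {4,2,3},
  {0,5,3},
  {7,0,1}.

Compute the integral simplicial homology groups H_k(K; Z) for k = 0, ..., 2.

Fix the vertex order 0 < 1 < 2 < 3 < 4 < 5 < 6 < 7 < 8 and write every simplex with vertices in increasing order. Then dim K = 2 and the simplices of K are:

  0-simplices (9): [0], [1], [2], [3], [4], [5], [6], [7], [8]
  1-simplices (27): (27 of them)
  2-simplices (18): [0,1,3], [0,1,7], [0,3,5], [0,4,6], [0,4,7], [0,5,6], [1,2,3], [1,2,6], [1,6,8], [1,7,8], [2,3,4], [2,4,7], [2,5,6], [2,5,7], [3,4,8], [3,5,8], [4,6,8], [5,7,8]

so the chain groups are C_0 ≅ Z^9, C_1 ≅ Z^27, C_2 ≅ Z^18.

Boundary ∂_1: C_1 → C_0 maps an edge to its endpoints' difference, ∂[p,q] = q − p. For instance
  ∂[2,4] = [4] − [2].
As a 9×27 matrix over Z this has rank 8, with invariant factors (1,1,1,1,1,1,1,1).

The boundary map ∂_2: C_2 → C_1 maps a triangle to the signed sum of its edges. For instance
  ∂[2,5,6] = [5,6] − [2,6] + [2,5],
  ∂[0,4,6] = [4,6] − [0,6] + [0,4].
The resulting 27×18 matrix has rank 17, and its Smith normal form has invariant factors (1,1,1,1,1,1,1,1,1,1,1,1,1,1,1,1,1).

Now H_k = ker ∂_k / im ∂_{k+1}, so:

  H_0: rank C_0 − rank ∂_1 = 9 − 8 = 1, and the invariant factors of ∂_1 are all 1, so H_0 = Z.
  H_1: rank ker ∂_1 − rank ∂_2 = (27 − 8) − 17 = 2, and the invariant factors of ∂_2 are all 1, so H_1 = Z^2.
  H_2: rank ker ∂_2 − rank ∂_3 = (18 − 17) − 0 = 1, and there is no ∂_3, so H_2 = Z.

H_0 = Z,  H_1 = Z^2,  H_2 = Z.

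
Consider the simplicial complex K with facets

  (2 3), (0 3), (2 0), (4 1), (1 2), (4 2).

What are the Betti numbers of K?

Order the vertices as 0 < 1 < 2 < 3 < 4. Listing each simplex with vertices in this order, K has dimension 1 with simplices:

  0-simplices (5): [0], [1], [2], [3], [4]
  1-simplices (6): [0,2], [0,3], [1,2], [1,4], [2,3], [2,4]

so the chain groups are C_0 ≅ Z^5, C_1 ≅ Z^6.

The boundary map ∂_1: C_1 → C_0 is given by ∂[p,q] = [q] − [p].
As a 5×6 matrix over Z this has rank 4, with invariant factors (1,1,1,1).

Now H_k = ker ∂_k / im ∂_{k+1}, so:

  H_0: rank C_0 − rank ∂_1 = 5 − 4 = 1, and the invariant factors of ∂_1 are all 1, so H_0 = Z.
  H_1: rank ker ∂_1 − rank ∂_2 = (6 − 4) − 0 = 2, and there is no ∂_2, so H_1 = Z^2.

As a check, the Euler characteristic is 5 − 6 = -1, which agrees with 1 − 2 = -1.
(K is a triangulation of a wedge of 2 circles.)

Hence the Betti numbers are b_0 = 1, b_1 = 2.

b_0 = 1, b_1 = 2.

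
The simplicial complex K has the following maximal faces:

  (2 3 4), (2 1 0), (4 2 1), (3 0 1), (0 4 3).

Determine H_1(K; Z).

H_1 ≅ Z.

Order the vertices as 0 < 1 < 2 < 3 < 4. Listing each simplex with vertices in this order, K has dimension 2 with simplices:

  0-simplices (5): [0], [1], [2], [3], [4]
  1-simplices (10): [0,1], [0,2], [0,3], [0,4], [1,2], [1,3], [1,4], [2,3], [2,4], [3,4]
  2-simplices (5): [0,1,2], [0,1,3], [0,3,4], [1,2,4], [2,3,4]

Hence C_0 ≅ Z^5, C_1 ≅ Z^10, C_2 ≅ Z^5.

Boundary ∂_1: C_1 → C_0 is given by ∂[p,q] = [q] − [p]. For instance
  ∂[2,4] = [4] − [2].
The resulting 5×10 matrix has rank 4, and its Smith normal form has invariant factors (1,1,1,1).

∂_2: C_2 → C_1 sends each 2-simplex [p,q,r] to [q,r] − [p,r] + [p,q]. For instance
  ∂[0,1,3] = [1,3] − [0,3] + [0,1],
  ∂[1,2,4] = [2,4] − [1,4] + [1,2].
As a 10×5 matrix over Z this has rank 5, with invariant factors (1,1,1,1,1).

Computing H_k = (kernel of ∂_k) / (image of ∂_{k+1}):

  H_1: rank ker ∂_1 − rank ∂_2 = (10 − 4) − 5 = 1, and the invariant factors of ∂_2 are all 1, so H_1 ≅ Z.

(K is a triangulation of the Möbius band.)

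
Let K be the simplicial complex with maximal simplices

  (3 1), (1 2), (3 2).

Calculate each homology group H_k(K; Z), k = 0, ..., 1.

We work with the vertex ordering 1 < 2 < 3. The simplices of K, each written with vertices in increasing order, are:

  0-simplices (3): [1], [2], [3]
  1-simplices (3): [1,2], [1,3], [2,3]

so the chain groups are C_0 ≅ Z^3, C_1 ≅ Z^3.

∂_1: C_1 → C_0 is given by ∂[p,q] = [q] − [p]. For instance
  ∂[2,3] = [3] − [2].
As a 3×3 matrix over Z this has rank 2, with invariant factors (1,1).

Now H_k = ker ∂_k / im ∂_{k+1}, so:

  H_0: rank C_0 − rank ∂_1 = 3 − 2 = 1, and the invariant factors of ∂_1 are all 1, so H_0 ≅ Z.
  H_1: rank ker ∂_1 − rank ∂_2 = (3 − 2) − 0 = 1, and there is no ∂_2, so H_1 ≅ Z.

As a check, the Euler characteristic is 3 − 3 = 0, which agrees with 1 − 1 = 0.

H_0 ≅ Z,  H_1 ≅ Z.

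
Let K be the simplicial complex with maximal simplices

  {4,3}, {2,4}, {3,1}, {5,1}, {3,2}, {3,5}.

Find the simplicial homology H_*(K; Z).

We work with the vertex ordering 1 < 2 < 3 < 4 < 5. The simplices of K, each written with vertices in increasing order, are:

  0-simplices (5): [1], [2], [3], [4], [5]
  1-simplices (6): [1,3], [1,5], [2,3], [2,4], [3,4], [3,5]

Hence C_0 ≅ Z^5, C_1 ≅ Z^6.

The boundary map ∂_1: C_1 → C_0 maps an edge to its endpoints' difference, ∂[p,q] = q − p. For instance
  ∂[1,3] = [3] − [1].
As a 5×6 matrix over Z this has rank 4, with invariant factors (1,1,1,1).

Reading off H_k = ker ∂_k / im ∂_{k+1}:

  H_0: rank C_0 − rank ∂_1 = 5 − 4 = 1, and the invariant factors of ∂_1 are all 1, so H_0 = Z.
  H_1: rank ker ∂_1 − rank ∂_2 = (6 − 4) − 0 = 2, and there is no ∂_2, so H_1 = Z^2.

(K is a triangulation of a wedge of 2 circles.)

H_0 ≅ Z,  H_1 ≅ Z^2.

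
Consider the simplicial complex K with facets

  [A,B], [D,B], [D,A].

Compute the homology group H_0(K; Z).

H_0 = Z.

We work with the vertex ordering A < B < D. The simplices of K, each written with vertices in increasing order, are:

  0-simplices (3): A, B, D
  1-simplices (3): AB, AD, BD

so the chain groups are C_0 ≅ Z^3, C_1 ≅ Z^3.

∂_1: C_1 → C_0 is given by ∂[p,q] = [q] − [p]. For instance
  ∂BD = D − B.
The 3×3 boundary matrix has rank 2 and Smith normal form diag(1,1).

Computing H_k = (kernel of ∂_k) / (image of ∂_{k+1}):

  H_0: rank C_0 − rank ∂_1 = 3 − 2 = 1, and the invariant factors of ∂_1 are all 1, so H_0 = Z.

(K is a triangulation of the circle S^1.)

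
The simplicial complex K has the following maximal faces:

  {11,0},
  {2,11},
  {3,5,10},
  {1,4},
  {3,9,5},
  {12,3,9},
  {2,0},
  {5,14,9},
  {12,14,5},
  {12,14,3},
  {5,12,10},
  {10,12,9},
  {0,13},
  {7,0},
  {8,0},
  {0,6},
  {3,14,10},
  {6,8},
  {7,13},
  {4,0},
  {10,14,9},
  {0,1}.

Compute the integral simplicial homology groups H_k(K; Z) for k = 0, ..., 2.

Fix the vertex order 0 < 1 < 2 < 3 < 4 < 5 < 6 < 7 < 8 < 9 < 10 < 11 < 12 < 13 < 14 and write every simplex with vertices in increasing order. Then dim K = 2 and the simplices of K are:

  0-simplices (15): [0], [1], [2], [3], [4], [5], [6], [7], [8], [9], [10], [11], [12], [13], [14]
  1-simplices (27): (27 of them)
  2-simplices (10): [3,5,9], [3,5,10], [3,9,12], [3,10,14], [3,12,14], [5,9,14], [5,10,12], [5,12,14], [9,10,12], [9,10,14]

so the chain groups are C_0 ≅ Z^15, C_1 ≅ Z^27, C_2 ≅ Z^10.

Boundary ∂_1: C_1 → C_0 sends each edge [p,q] (with p < q) to q − p. For instance
  ∂[2,11] = [11] − [2].
As a 15×27 matrix over Z this has rank 13, with invariant factors (1,1,1,1,1,1,1,1,1,1,1,1,1).

∂_2: C_2 → C_1 sends each 2-simplex [p,q,r] to [q,r] − [p,r] + [p,q]. For instance
  ∂[9,10,12] = [10,12] − [9,12] + [9,10],
  ∂[9,10,14] = [10,14] − [9,14] + [9,10].
This gives a 27×10 integer matrix of rank 10; reducing to Smith normal form yields diagonal entries (1,1,1,1,1,1,1,1,1,2).

Computing H_k = (kernel of ∂_k) / (image of ∂_{k+1}):

  H_0: rank C_0 − rank ∂_1 = 15 − 13 = 2, and the invariant factors of ∂_1 are all 1, so H_0 ≅ Z^2.
  H_1: rank ker ∂_1 − rank ∂_2 = (27 − 13) − 10 = 4, and ∂_2 has invariant factor 2 > 1, so H_1 ≅ Z^4 × Z/2.
  H_2: rank ker ∂_2 − rank ∂_3 = (10 − 10) − 0 = 0, and there is no ∂_3, so H_2 ≅ 0.

As a check, the Euler characteristic is 15 − 27 + 10 = -2, which agrees with 2 − 4 + 0 = -2.

H_0 = Z^2,  H_1 = Z^4 × Z/2,  H_2 = 0.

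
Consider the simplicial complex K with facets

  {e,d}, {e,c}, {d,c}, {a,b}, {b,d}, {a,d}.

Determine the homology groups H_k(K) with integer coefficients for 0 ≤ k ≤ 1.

Fix the vertex order a < b < c < d < e and write every simplex with vertices in increasing order. Then dim K = 1 and the simplices of K are:

  0-simplices (5): a, b, c, d, e
  1-simplices (6): ab, ad, bd, cd, ce, de

Hence C_0 ≅ Z^5, C_1 ≅ Z^6.

∂_1: C_1 → C_0 maps an edge to its endpoints' difference, ∂[p,q] = q − p.
The resulting 5×6 matrix has rank 4, and its Smith normal form has invariant factors (1,1,1,1).

Computing H_k = (kernel of ∂_k) / (image of ∂_{k+1}):

  H_0: rank C_0 − rank ∂_1 = 5 − 4 = 1, and the invariant factors of ∂_1 are all 1, so H_0 = Z.
  H_1: rank ker ∂_1 − rank ∂_2 = (6 − 4) − 0 = 2, and there is no ∂_2, so H_1 = Z^2.

(K is a triangulation of a wedge of 2 circles.)

H_0 ≅ Z,  H_1 ≅ Z^2.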